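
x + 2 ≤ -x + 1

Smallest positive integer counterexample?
Testing positive integers:
x = 1: LHS = 1 + 2 = 3, RHS = -1 + 1 = 0; 3 ≤ 0 — FAILS  ← smallest positive counterexample

Answer: x = 1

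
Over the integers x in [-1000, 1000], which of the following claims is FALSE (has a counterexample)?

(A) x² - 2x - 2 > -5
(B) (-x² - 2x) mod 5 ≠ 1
(A) Over all integers in [-1000, 1000], LHS − RHS is smallest at x = 1, where it equals 2:
x = 1: LHS = 1² - 2·1 - 2 = -3; -3 > -5 — holds
At the ends of the range:
x = -1000: LHS = (-1000)² - 2·(-1000) - 2 = 1001998; 1001998 > -5 — holds
x = 1000: LHS = 1000² - 2·1000 - 2 = 997998; 997998 > -5 — holds
Hence LHS − RHS is never zero or negative, i.e. LHS > RHS throughout, so the relation holds for every integer in [-1000, 1000].

(B) x = -1: LHS = (-(-1)² - 2·(-1)) mod 5 = 1 mod 5 = 1; 1 ≠ 1 — FAILS

Only (B) has a counterexample.

Answer: B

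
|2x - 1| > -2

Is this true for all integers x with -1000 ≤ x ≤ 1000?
An absolute value is never negative, so the left side is ≥ 0 for every x, while the right side is -2. Tightest case in [-1000, 1000] is x = 0:
x = 0: LHS = |2·0 - 1| = |-1| = 1; 1 > -2 — holds
Hence LHS − RHS is never zero or negative, i.e. LHS > RHS throughout, so the relation holds for every integer in [-1000, 1000].

No counterexample exists.

Answer: True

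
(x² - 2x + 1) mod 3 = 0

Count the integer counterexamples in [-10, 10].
Counterexamples in [-10, 10]: {-10, -9, -7, -6, -4, -3, -1, 0, 2, 3, 5, 6, 8, 9}.

Counting them gives 14 values.

Answer: 14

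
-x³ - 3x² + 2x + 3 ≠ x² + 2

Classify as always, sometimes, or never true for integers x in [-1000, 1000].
Track d = LHS − RHS over the integers in [-1000, 1000]. Equality would need d = 0, but d changes sign only between consecutive integers, jumping over 0:
x = -5: LHS = -(-5)³ - 3·(-5)² + 2·(-5) + 3 = 43, RHS = (-5)² + 2 = 27; 43 ≠ 27 — holds  (d = 16)
x = -4: LHS = -(-4)³ - 3·(-4)² + 2·(-4) + 3 = 11, RHS = (-4)² + 2 = 18; 11 ≠ 18 — holds  (d = -7)
x = -1: LHS = -(-1)³ - 3·(-1)² + 2·(-1) + 3 = -1, RHS = (-1)² + 2 = 3; -1 ≠ 3 — holds  (d = -4)
x = 0: LHS = -0³ - 3·0² + 2·0 + 3 = 3, RHS = 0² + 2 = 2; 3 ≠ 2 — holds  (d = 1)
x = 0: LHS = -0³ - 3·0² + 2·0 + 3 = 3, RHS = 0² + 2 = 2; 3 ≠ 2 — holds  (d = 1)
x = 1: LHS = -1³ - 3·1² + 2·1 + 3 = 1, RHS = 1² + 2 = 3; 1 ≠ 3 — holds  (d = -2)
Away from these crossings d keeps a constant sign, and checking every integer in [-1000, 1000] confirms d ≠ 0 throughout. Hence the two sides are never equal, so the relation holds for every integer in [-1000, 1000].

No counterexample exists.

Answer: Always true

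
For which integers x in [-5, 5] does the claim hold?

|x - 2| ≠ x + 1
Track d = LHS − RHS over the integers in [-5, 5]. Equality would need d = 0, but d changes sign only between consecutive integers, jumping over 0:
x = 0: LHS = |0 - 2| = |-2| = 2, RHS = 0 + 1 = 1; 2 ≠ 1 — holds  (d = 1)
x = 1: LHS = |1 - 2| = |-1| = 1, RHS = 1 + 1 = 2; 1 ≠ 2 — holds  (d = -1)
Away from these crossings d keeps a constant sign, and checking every integer in [-5, 5] confirms d ≠ 0 throughout. Hence the two sides are never equal, so the relation holds for every integer in [-5, 5].

Answer: All integers in [-5, 5]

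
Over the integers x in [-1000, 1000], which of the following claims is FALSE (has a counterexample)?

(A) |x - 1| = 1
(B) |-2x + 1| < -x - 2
(A) x = 1: LHS = |1 - 1| = |0| = 0; 0 = 1 — FAILS
(B) x = 0: LHS = |-2·0 + 1| = |1| = 1, RHS = -0 - 2 = -2; 1 < -2 — FAILS

Answer: Both A and B are false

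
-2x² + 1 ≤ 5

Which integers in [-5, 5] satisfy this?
Over all integers in [-5, 5], LHS − RHS is largest at x = 0, where it equals -4:
x = 0: LHS = -2·0² + 1 = 1; 1 ≤ 5 — holds
At the ends of the range:
x = -5: LHS = -2·(-5)² + 1 = -49; -49 ≤ 5 — holds
x = 5: LHS = -2·5² + 1 = -49; -49 ≤ 5 — holds
Hence LHS − RHS is never positive, i.e. LHS ≤ RHS throughout, so the relation holds for every integer in [-5, 5].

Answer: All integers in [-5, 5]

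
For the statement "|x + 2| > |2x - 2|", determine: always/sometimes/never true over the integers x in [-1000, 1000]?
Holds at x = 1: LHS = |1 + 2| = |3| = 3, RHS = |2·1 - 2| = |0| = 0; 3 > 0 — holds
Fails at x = 0: LHS = |0 + 2| = |2| = 2, RHS = |2·0 - 2| = |-2| = 2; 2 > 2 — FAILS
It is satisfied by some integers in the range but not all.

Answer: Sometimes true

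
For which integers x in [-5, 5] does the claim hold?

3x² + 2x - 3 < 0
Holds for: {-1, 0}
Fails for: {-5, -4, -3, -2, 1, 2, 3, 4, 5}

Answer: {-1, 0}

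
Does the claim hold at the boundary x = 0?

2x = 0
x = 0: LHS = 2·0 = 0; 0 = 0 — holds

The relation is satisfied at x = 0.

Answer: Yes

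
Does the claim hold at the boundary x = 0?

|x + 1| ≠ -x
x = 0: LHS = |0 + 1| = |1| = 1, RHS = -0 = 0; 1 ≠ 0 — holds

The relation is satisfied at x = 0.

Answer: Yes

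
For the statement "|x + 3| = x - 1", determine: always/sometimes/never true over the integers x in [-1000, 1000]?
Over all integers in [-1000, 1000], LHS − RHS is always positive; it is smallest at x = 0, where it equals 4:
x = 0: LHS = |0 + 3| = |3| = 3, RHS = 0 - 1 = -1; 3 = -1 — FAILS
At the ends of the range:
x = -1000: LHS = |(-1000) + 3| = |-997| = 997, RHS = (-1000) - 1 = -1001; 997 = -1001 — FAILS
x = 1000: LHS = |1000 + 3| = |1003| = 1003, RHS = 1000 - 1 = 999; 1003 = 999 — FAILS
Hence LHS − RHS is never 0, i.e. the two sides are never equal, so the claimed relation (=) fails for every integer in [-1000, 1000].

No integer in the range satisfies it.

Answer: Never true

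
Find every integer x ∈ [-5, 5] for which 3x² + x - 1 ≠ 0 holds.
Track d = LHS − RHS over the integers in [-5, 5]. Equality would need d = 0, but d changes sign only between consecutive integers, jumping over 0:
x = -1: LHS = 3·(-1)² + (-1) - 1 = 1; 1 ≠ 0 — holds  (d = 1)
x = 0: LHS = 3·0² + 0 - 1 = -1; -1 ≠ 0 — holds  (d = -1)
x = 0: LHS = 3·0² + 0 - 1 = -1; -1 ≠ 0 — holds  (d = -1)
x = 1: LHS = 3·1² + 1 - 1 = 3; 3 ≠ 0 — holds  (d = 3)
Away from these crossings d keeps a constant sign, and checking every integer in [-5, 5] confirms d ≠ 0 throughout. Hence the two sides are never equal, so the relation holds for every integer in [-5, 5].

Answer: All integers in [-5, 5]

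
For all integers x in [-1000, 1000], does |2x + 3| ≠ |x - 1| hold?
The claim fails at x = -4:
x = -4: LHS = |2·(-4) + 3| = |-5| = 5, RHS = |(-4) - 1| = |-5| = 5; 5 ≠ 5 — FAILS

Because a single integer refutes it, the statement is false.

Answer: False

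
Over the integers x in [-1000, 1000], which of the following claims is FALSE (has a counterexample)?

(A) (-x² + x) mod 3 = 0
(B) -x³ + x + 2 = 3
(A) x = -1: LHS = (-(-1)² + (-1)) mod 3 = (-2) mod 3 = 1; 1 = 0 — FAILS
(B) x = 0: LHS = -0³ + 0 + 2 = 2; 2 = 3 — FAILS

Answer: Both A and B are false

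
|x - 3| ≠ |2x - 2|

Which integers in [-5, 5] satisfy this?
Holds for: {-5, -4, -3, -2, 0, 1, 2, 3, 4, 5}
Fails for: {-1}

Answer: {-5, -4, -3, -2, 0, 1, 2, 3, 4, 5}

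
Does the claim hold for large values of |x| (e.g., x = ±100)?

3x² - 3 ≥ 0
x = 100: LHS = 3·100² - 3 = 29997; 29997 ≥ 0 — holds
x = -100: LHS = 3·(-100)² - 3 = 29997; 29997 ≥ 0 — holds

Answer: Yes, holds for both x = 100 and x = -100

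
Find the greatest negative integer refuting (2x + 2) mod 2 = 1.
Testing negative integers from -1 downward:
x = -1: LHS = (2·(-1) + 2) mod 2 = 0 mod 2 = 0; 0 = 1 — FAILS  ← closest negative counterexample to 0

Answer: x = -1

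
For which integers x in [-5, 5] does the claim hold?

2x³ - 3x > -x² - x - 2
Holds for: {-1, 0, 1, 2, 3, 4, 5}
Fails for: {-5, -4, -3, -2}

Answer: {-1, 0, 1, 2, 3, 4, 5}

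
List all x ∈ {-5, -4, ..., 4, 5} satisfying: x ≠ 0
Holds for: {-5, -4, -3, -2, -1, 1, 2, 3, 4, 5}
Fails for: {0}

Answer: {-5, -4, -3, -2, -1, 1, 2, 3, 4, 5}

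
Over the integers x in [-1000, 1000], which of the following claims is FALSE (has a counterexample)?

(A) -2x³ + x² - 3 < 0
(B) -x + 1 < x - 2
(A) x = -1: LHS = -2·(-1)³ + (-1)² - 3 = 0; 0 < 0 — FAILS
(B) x = 0: LHS = -0 + 1 = 1, RHS = 0 - 2 = -2; 1 < -2 — FAILS

Answer: Both A and B are false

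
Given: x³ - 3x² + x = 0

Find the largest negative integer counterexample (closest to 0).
Testing negative integers from -1 downward:
x = -1: LHS = (-1)³ - 3·(-1)² + (-1) = -5; -5 = 0 — FAILS  ← closest negative counterexample to 0

Answer: x = -1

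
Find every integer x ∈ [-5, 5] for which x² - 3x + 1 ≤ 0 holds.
Holds for: {1, 2}
Fails for: {-5, -4, -3, -2, -1, 0, 3, 4, 5}

Answer: {1, 2}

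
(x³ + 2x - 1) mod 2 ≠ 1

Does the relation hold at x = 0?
x = 0: LHS = (0³ + 2·0 - 1) mod 2 = (-1) mod 2 = 1; 1 ≠ 1 — FAILS

The relation fails at x = 0, so x = 0 is a counterexample.

Answer: No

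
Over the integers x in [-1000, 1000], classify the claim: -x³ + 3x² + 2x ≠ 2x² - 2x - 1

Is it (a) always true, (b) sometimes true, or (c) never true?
Track d = LHS − RHS over the integers in [-1000, 1000]. Equality would need d = 0, but d changes sign only between consecutive integers, jumping over 0:
x = -2: LHS = -(-2)³ + 3·(-2)² + 2·(-2) = 16, RHS = 2·(-2)² - 2·(-2) - 1 = 11; 16 ≠ 11 — holds  (d = 5)
x = -1: LHS = -(-1)³ + 3·(-1)² + 2·(-1) = 2, RHS = 2·(-1)² - 2·(-1) - 1 = 3; 2 ≠ 3 — holds  (d = -1)
x = -1: LHS = -(-1)³ + 3·(-1)² + 2·(-1) = 2, RHS = 2·(-1)² - 2·(-1) - 1 = 3; 2 ≠ 3 — holds  (d = -1)
x = 0: LHS = -0³ + 3·0² + 2·0 = 0, RHS = 2·0² - 2·0 - 1 = -1; 0 ≠ -1 — holds  (d = 1)
x = 2: LHS = -2³ + 3·2² + 2·2 = 8, RHS = 2·2² - 2·2 - 1 = 3; 8 ≠ 3 — holds  (d = 5)
x = 3: LHS = -3³ + 3·3² + 2·3 = 6, RHS = 2·3² - 2·3 - 1 = 11; 6 ≠ 11 — holds  (d = -5)
Away from these crossings d keeps a constant sign, and checking every integer in [-1000, 1000] confirms d ≠ 0 throughout. Hence the two sides are never equal, so the relation holds for every integer in [-1000, 1000].

No counterexample exists.

Answer: Always true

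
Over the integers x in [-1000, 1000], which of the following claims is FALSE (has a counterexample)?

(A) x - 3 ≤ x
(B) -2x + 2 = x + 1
(A) Over all integers in [-1000, 1000], LHS − RHS is largest at x = 0, where it equals -3:
x = 0: LHS = 0 - 3 = -3; -3 ≤ 0 — holds
At the ends of the range:
x = -1000: LHS = (-1000) - 3 = -1003; -1003 ≤ -1000 — holds
x = 1000: LHS = 1000 - 3 = 997; 997 ≤ 1000 — holds
Hence LHS − RHS is never positive, i.e. LHS ≤ RHS throughout, so the relation holds for every integer in [-1000, 1000].

(B) x = 0: LHS = -2·0 + 2 = 2, RHS = 0 + 1 = 1; 2 = 1 — FAILS

Only (B) has a counterexample.

Answer: B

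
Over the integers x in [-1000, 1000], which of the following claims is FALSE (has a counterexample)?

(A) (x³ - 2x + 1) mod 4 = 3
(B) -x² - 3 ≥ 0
(A) x = 0: LHS = (0³ - 2·0 + 1) mod 4 = 1 mod 4 = 1; 1 = 3 — FAILS
(B) x = 0: LHS = -0² - 3 = -3; -3 ≥ 0 — FAILS

Answer: Both A and B are false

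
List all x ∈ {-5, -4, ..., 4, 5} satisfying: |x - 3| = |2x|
Holds for: {-3, 1}
Fails for: {-5, -4, -2, -1, 0, 2, 3, 4, 5}

Answer: {-3, 1}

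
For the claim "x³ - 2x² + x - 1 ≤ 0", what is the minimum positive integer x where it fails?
Testing positive integers:
x = 1: LHS = 1³ - 2·1² + 1 - 1 = -1; -1 ≤ 0 — holds
x = 2: LHS = 2³ - 2·2² + 2 - 1 = 1; 1 ≤ 0 — FAILS  ← smallest positive counterexample

Answer: x = 2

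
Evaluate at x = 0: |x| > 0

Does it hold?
x = 0: LHS = |0| = 0; 0 > 0 — FAILS

The relation fails at x = 0, so x = 0 is a counterexample.

Answer: No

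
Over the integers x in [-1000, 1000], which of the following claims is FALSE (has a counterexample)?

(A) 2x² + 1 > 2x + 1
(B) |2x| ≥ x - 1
(A) x = 0: LHS = 2·0² + 1 = 1, RHS = 2·0 + 1 = 1; 1 > 1 — FAILS

(B) Over all integers in [-1000, 1000], LHS − RHS is smallest at x = 0, where it equals 1:
x = 0: LHS = |2·0| = |0| = 0, RHS = 0 - 1 = -1; 0 ≥ -1 — holds
At the ends of the range:
x = -1000: LHS = |2·(-1000)| = |-2000| = 2000, RHS = (-1000) - 1 = -1001; 2000 ≥ -1001 — holds
x = 1000: LHS = |2·1000| = |2000| = 2000, RHS = 1000 - 1 = 999; 2000 ≥ 999 — holds
Hence LHS − RHS is never negative, i.e. LHS ≥ RHS throughout, so the relation holds for every integer in [-1000, 1000].

Only (A) has a counterexample.

Answer: A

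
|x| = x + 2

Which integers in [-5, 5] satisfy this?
Holds for: {-1}
Fails for: {-5, -4, -3, -2, 0, 1, 2, 3, 4, 5}

Answer: {-1}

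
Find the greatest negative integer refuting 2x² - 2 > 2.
Testing negative integers from -1 downward:
x = -1: LHS = 2·(-1)² - 2 = 0; 0 > 2 — FAILS  ← closest negative counterexample to 0

Answer: x = -1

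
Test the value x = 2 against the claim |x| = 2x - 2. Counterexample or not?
Substitute x = 2 into the relation:
x = 2: LHS = |2| = 2, RHS = 2·2 - 2 = 2; 2 = 2 — holds

The claim holds here, so x = 2 is not a counterexample. (A counterexample exists elsewhere, e.g. x = 0.)

Answer: No, x = 2 is not a counterexample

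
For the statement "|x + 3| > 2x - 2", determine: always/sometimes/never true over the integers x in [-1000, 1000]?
Holds at x = 0: LHS = |0 + 3| = |3| = 3, RHS = 2·0 - 2 = -2; 3 > -2 — holds
Fails at x = 5: LHS = |5 + 3| = |8| = 8, RHS = 2·5 - 2 = 8; 8 > 8 — FAILS
It is satisfied by some integers in the range but not all.

Answer: Sometimes true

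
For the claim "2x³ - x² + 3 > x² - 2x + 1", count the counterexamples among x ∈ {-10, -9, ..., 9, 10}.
Counterexamples in [-10, 10]: {-10, -9, -8, -7, -6, -5, -4, -3, -2, -1}.

Counting them gives 10 values.

Answer: 10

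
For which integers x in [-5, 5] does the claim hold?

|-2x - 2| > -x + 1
Holds for: {-5, -4, 0, 1, 2, 3, 4, 5}
Fails for: {-3, -2, -1}

Answer: {-5, -4, 0, 1, 2, 3, 4, 5}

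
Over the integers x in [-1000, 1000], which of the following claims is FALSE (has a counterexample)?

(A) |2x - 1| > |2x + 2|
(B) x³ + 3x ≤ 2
(A) x = 0: LHS = |2·0 - 1| = |-1| = 1, RHS = |2·0 + 2| = |2| = 2; 1 > 2 — FAILS
(B) x = 1: LHS = 1³ + 3·1 = 4; 4 ≤ 2 — FAILS

Answer: Both A and B are false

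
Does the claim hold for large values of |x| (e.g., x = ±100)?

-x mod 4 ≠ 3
x = 100: LHS = (-100) mod 4 = 0; 0 ≠ 3 — holds
x = -100: LHS = (-(-100)) mod 4 = 100 mod 4 = 0; 0 ≠ 3 — holds

Answer: Yes, holds for both x = 100 and x = -100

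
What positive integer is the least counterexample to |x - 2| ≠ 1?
Testing positive integers:
x = 1: LHS = |1 - 2| = |-1| = 1; 1 ≠ 1 — FAILS  ← smallest positive counterexample

Answer: x = 1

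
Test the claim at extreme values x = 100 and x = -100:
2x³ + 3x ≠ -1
x = 100: LHS = 2·100³ + 3·100 = 2000300; 2000300 ≠ -1 — holds
x = -100: LHS = 2·(-100)³ + 3·(-100) = -2000300; -2000300 ≠ -1 — holds

Answer: Yes, holds for both x = 100 and x = -100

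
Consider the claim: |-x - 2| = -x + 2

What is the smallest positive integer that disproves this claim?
Testing positive integers:
x = 1: LHS = |-1 - 2| = |-3| = 3, RHS = -1 + 2 = 1; 3 = 1 — FAILS  ← smallest positive counterexample

Answer: x = 1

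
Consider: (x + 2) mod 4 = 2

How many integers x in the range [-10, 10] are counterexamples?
Counterexamples in [-10, 10]: {-10, -9, -7, -6, -5, -3, -2, -1, 1, 2, 3, 5, 6, 7, 9, 10}.

Counting them gives 16 values.

Answer: 16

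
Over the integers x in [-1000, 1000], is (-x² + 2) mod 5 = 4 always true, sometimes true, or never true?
For a polynomial with integer coefficients, its value mod 5 depends only on x mod 5, so it suffices to check one representative of each residue class, x = 0, 1, 2, 3, 4:
x = 0: LHS = (-0² + 2) mod 5 = 2 mod 5 = 2; 2 = 4 — FAILS
x = 1: LHS = (-1² + 2) mod 5 = 1 mod 5 = 1; 1 = 4 — FAILS
x = 2: LHS = (-2² + 2) mod 5 = (-2) mod 5 = 3; 3 = 4 — FAILS
x = 3: LHS = (-3² + 2) mod 5 = (-7) mod 5 = 3; 3 = 4 — FAILS
x = 4: LHS = (-4² + 2) mod 5 = (-14) mod 5 = 1; 1 = 4 — FAILS
The relation fails in every residue class, so the claimed relation (=) fails for every integer in [-1000, 1000].

No integer in the range satisfies it.

Answer: Never true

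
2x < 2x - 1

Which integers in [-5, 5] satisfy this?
Over all integers in [-5, 5], LHS − RHS is smallest at x = 0, where it equals 1:
x = 0: LHS = 2·0 = 0, RHS = 2·0 - 1 = -1; 0 < -1 — FAILS
At the ends of the range:
x = -5: LHS = 2·(-5) = -10, RHS = 2·(-5) - 1 = -11; -10 < -11 — FAILS
x = 5: LHS = 2·5 = 10, RHS = 2·5 - 1 = 9; 10 < 9 — FAILS
Hence LHS − RHS is never negative, i.e. LHS ≥ RHS throughout, so the claimed relation (<) fails for every integer in [-5, 5].

Answer: None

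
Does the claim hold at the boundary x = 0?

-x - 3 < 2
x = 0: LHS = -0 - 3 = -3; -3 < 2 — holds

The relation is satisfied at x = 0.

Answer: Yes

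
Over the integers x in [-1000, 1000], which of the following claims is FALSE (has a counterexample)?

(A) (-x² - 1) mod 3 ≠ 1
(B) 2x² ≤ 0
(A) x = 1: LHS = (-1² - 1) mod 3 = (-2) mod 3 = 1; 1 ≠ 1 — FAILS
(B) x = 1: LHS = 2·1² = 2; 2 ≤ 0 — FAILS

Answer: Both A and B are false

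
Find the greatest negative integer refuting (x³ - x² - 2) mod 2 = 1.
Testing negative integers from -1 downward:
x = -1: LHS = ((-1)³ - (-1)² - 2) mod 2 = (-4) mod 2 = 0; 0 = 1 — FAILS  ← closest negative counterexample to 0

Answer: x = -1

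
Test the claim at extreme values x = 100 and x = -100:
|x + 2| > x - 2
x = 100: LHS = |100 + 2| = |102| = 102, RHS = 100 - 2 = 98; 102 > 98 — holds
x = -100: LHS = |(-100) + 2| = |-98| = 98, RHS = (-100) - 2 = -102; 98 > -102 — holds

Answer: Yes, holds for both x = 100 and x = -100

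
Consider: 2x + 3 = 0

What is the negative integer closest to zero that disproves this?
Testing negative integers from -1 downward:
x = -1: LHS = 2·(-1) + 3 = 1; 1 = 0 — FAILS  ← closest negative counterexample to 0

Answer: x = -1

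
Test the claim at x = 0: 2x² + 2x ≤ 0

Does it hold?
x = 0: LHS = 2·0² + 2·0 = 0; 0 ≤ 0 — holds

The relation is satisfied at x = 0.

Answer: Yes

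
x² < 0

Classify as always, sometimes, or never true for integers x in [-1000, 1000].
Over all integers in [-1000, 1000], LHS − RHS is smallest at x = 0, where it equals 0:
x = 0: LHS = 0² = 0; 0 < 0 — FAILS
At the ends of the range:
x = -1000: LHS = (-1000)² = 1000000; 1000000 < 0 — FAILS
x = 1000: LHS = 1000² = 1000000; 1000000 < 0 — FAILS
Hence LHS − RHS is never negative, i.e. LHS ≥ RHS throughout, so the claimed relation (<) fails for every integer in [-1000, 1000].

No integer in the range satisfies it.

Answer: Never true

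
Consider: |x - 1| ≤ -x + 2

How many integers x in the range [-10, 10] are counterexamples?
Counterexamples in [-10, 10]: {2, 3, 4, 5, 6, 7, 8, 9, 10}.

Counting them gives 9 values.

Answer: 9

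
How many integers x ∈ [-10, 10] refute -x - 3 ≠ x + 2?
Track d = LHS − RHS over the integers in [-10, 10]. Equality would need d = 0, but d changes sign only between consecutive integers, jumping over 0:
x = -3: LHS = -(-3) - 3 = 0, RHS = (-3) + 2 = -1; 0 ≠ -1 — holds  (d = 1)
x = -2: LHS = -(-2) - 3 = -1, RHS = (-2) + 2 = 0; -1 ≠ 0 — holds  (d = -1)
Away from these crossings d keeps a constant sign, and checking every integer in [-10, 10] confirms d ≠ 0 throughout. Hence the two sides are never equal, so the relation holds for every integer in [-10, 10].

No counterexample appears in that range.

Answer: 0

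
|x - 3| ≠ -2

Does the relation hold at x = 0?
x = 0: LHS = |0 - 3| = |-3| = 3; 3 ≠ -2 — holds

The relation is satisfied at x = 0.

Answer: Yes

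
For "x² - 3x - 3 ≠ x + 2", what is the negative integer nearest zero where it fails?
Testing negative integers from -1 downward:
x = -1: LHS = (-1)² - 3·(-1) - 3 = 1, RHS = (-1) + 2 = 1; 1 ≠ 1 — FAILS  ← closest negative counterexample to 0

Answer: x = -1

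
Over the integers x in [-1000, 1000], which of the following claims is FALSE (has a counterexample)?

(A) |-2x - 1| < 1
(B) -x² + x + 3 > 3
(A) x = 0: LHS = |-2·0 - 1| = |-1| = 1; 1 < 1 — FAILS
(B) x = 0: LHS = -0² + 0 + 3 = 3; 3 > 3 — FAILS

Answer: Both A and B are false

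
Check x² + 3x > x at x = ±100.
x = 100: LHS = 100² + 3·100 = 10300; 10300 > 100 — holds
x = -100: LHS = (-100)² + 3·(-100) = 9700; 9700 > -100 — holds

Answer: Yes, holds for both x = 100 and x = -100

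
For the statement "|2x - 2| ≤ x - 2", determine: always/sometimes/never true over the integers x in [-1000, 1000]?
Over all integers in [-1000, 1000], LHS − RHS is smallest at x = 1, where it equals 1:
x = 1: LHS = |2·1 - 2| = |0| = 0, RHS = 1 - 2 = -1; 0 ≤ -1 — FAILS
At the ends of the range:
x = -1000: LHS = |2·(-1000) - 2| = |-2002| = 2002, RHS = (-1000) - 2 = -1002; 2002 ≤ -1002 — FAILS
x = 1000: LHS = |2·1000 - 2| = |1998| = 1998, RHS = 1000 - 2 = 998; 1998 ≤ 998 — FAILS
Hence LHS − RHS is never zero or negative, i.e. LHS > RHS throughout, so the claimed relation (≤) fails for every integer in [-1000, 1000].

No integer in the range satisfies it.

Answer: Never true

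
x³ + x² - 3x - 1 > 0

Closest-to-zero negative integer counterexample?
Testing negative integers from -1 downward:
x = -1: LHS = (-1)³ + (-1)² - 3·(-1) - 1 = 2; 2 > 0 — holds
x = -2: LHS = (-2)³ + (-2)² - 3·(-2) - 1 = 1; 1 > 0 — holds
x = -3: LHS = (-3)³ + (-3)² - 3·(-3) - 1 = -10; -10 > 0 — FAILS  ← closest negative counterexample to 0

Answer: x = -3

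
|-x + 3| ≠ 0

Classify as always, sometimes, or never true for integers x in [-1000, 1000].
Holds at x = 0: LHS = |-0 + 3| = |3| = 3; 3 ≠ 0 — holds
Fails at x = 3: LHS = |-3 + 3| = |0| = 0; 0 ≠ 0 — FAILS
It is satisfied by some integers in the range but not all.

Answer: Sometimes true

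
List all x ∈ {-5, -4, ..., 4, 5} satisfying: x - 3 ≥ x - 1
Over all integers in [-5, 5], LHS − RHS is largest at x = 0, where it equals -2:
x = 0: LHS = 0 - 3 = -3, RHS = 0 - 1 = -1; -3 ≥ -1 — FAILS
At the ends of the range:
x = -5: LHS = (-5) - 3 = -8, RHS = (-5) - 1 = -6; -8 ≥ -6 — FAILS
x = 5: LHS = 5 - 3 = 2, RHS = 5 - 1 = 4; 2 ≥ 4 — FAILS
Hence LHS − RHS is never zero or positive, i.e. LHS < RHS throughout, so the claimed relation (≥) fails for every integer in [-5, 5].

Answer: None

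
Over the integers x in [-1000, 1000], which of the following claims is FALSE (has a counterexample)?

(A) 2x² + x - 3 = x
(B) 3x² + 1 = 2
(A) x = 0: LHS = 2·0² + 0 - 3 = -3; -3 = 0 — FAILS
(B) x = 0: LHS = 3·0² + 1 = 1; 1 = 2 — FAILS

Answer: Both A and B are false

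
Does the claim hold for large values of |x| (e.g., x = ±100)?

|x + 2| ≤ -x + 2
x = 100: LHS = |100 + 2| = |102| = 102, RHS = -100 + 2 = -98; 102 ≤ -98 — FAILS
x = -100: LHS = |(-100) + 2| = |-98| = 98, RHS = -(-100) + 2 = 102; 98 ≤ 102 — holds

Answer: Partially: fails for x = 100, holds for x = -100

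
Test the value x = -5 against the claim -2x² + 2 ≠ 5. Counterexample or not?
Substitute x = -5 into the relation:
x = -5: LHS = -2·(-5)² + 2 = -48; -48 ≠ 5 — holds

The relation holds at x = -5, so it is not a counterexample.

Answer: No, x = -5 is not a counterexample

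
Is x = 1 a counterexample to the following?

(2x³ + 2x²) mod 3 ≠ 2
Substitute x = 1 into the relation:
x = 1: LHS = (2·1³ + 2·1²) mod 3 = 4 mod 3 = 1; 1 ≠ 2 — holds

The relation holds at x = 1, so it is not a counterexample.

Answer: No, x = 1 is not a counterexample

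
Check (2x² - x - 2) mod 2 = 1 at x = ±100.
x = 100: LHS = (2·100² - 100 - 2) mod 2 = 19898 mod 2 = 0; 0 = 1 — FAILS
x = -100: LHS = (2·(-100)² - (-100) - 2) mod 2 = 20098 mod 2 = 0; 0 = 1 — FAILS

Answer: No, fails for both x = 100 and x = -100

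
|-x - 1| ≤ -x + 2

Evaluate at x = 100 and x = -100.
x = 100: LHS = |-100 - 1| = |-101| = 101, RHS = -100 + 2 = -98; 101 ≤ -98 — FAILS
x = -100: LHS = |-(-100) - 1| = |99| = 99, RHS = -(-100) + 2 = 102; 99 ≤ 102 — holds

Answer: Partially: fails for x = 100, holds for x = -100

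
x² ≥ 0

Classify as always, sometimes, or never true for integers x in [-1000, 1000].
Over all integers in [-1000, 1000], LHS − RHS is smallest at x = 0, where it equals 0:
x = 0: LHS = 0² = 0; 0 ≥ 0 — holds
At the ends of the range:
x = -1000: LHS = (-1000)² = 1000000; 1000000 ≥ 0 — holds
x = 1000: LHS = 1000² = 1000000; 1000000 ≥ 0 — holds
Hence LHS − RHS is never negative, i.e. LHS ≥ RHS throughout, so the relation holds for every integer in [-1000, 1000].

No counterexample exists.

Answer: Always true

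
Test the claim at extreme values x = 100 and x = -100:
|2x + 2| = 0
x = 100: LHS = |2·100 + 2| = |202| = 202; 202 = 0 — FAILS
x = -100: LHS = |2·(-100) + 2| = |-198| = 198; 198 = 0 — FAILS

Answer: No, fails for both x = 100 and x = -100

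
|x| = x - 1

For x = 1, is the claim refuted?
Substitute x = 1 into the relation:
x = 1: LHS = |1| = 1, RHS = 1 - 1 = 0; 1 = 0 — FAILS

Since the claim fails at x = 1, this value is a counterexample.

Answer: Yes, x = 1 is a counterexample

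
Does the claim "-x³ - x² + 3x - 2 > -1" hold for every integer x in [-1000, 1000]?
The claim fails at x = 0:
x = 0: LHS = -0³ - 0² + 3·0 - 2 = -2; -2 > -1 — FAILS

Because a single integer refutes it, the statement is false.

Answer: False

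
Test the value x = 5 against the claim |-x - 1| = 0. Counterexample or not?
Substitute x = 5 into the relation:
x = 5: LHS = |-5 - 1| = |-6| = 6; 6 = 0 — FAILS

Since the claim fails at x = 5, this value is a counterexample.

Answer: Yes, x = 5 is a counterexample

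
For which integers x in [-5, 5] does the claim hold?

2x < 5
Holds for: {-5, -4, -3, -2, -1, 0, 1, 2}
Fails for: {3, 4, 5}

Answer: {-5, -4, -3, -2, -1, 0, 1, 2}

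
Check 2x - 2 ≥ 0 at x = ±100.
x = 100: LHS = 2·100 - 2 = 198; 198 ≥ 0 — holds
x = -100: LHS = 2·(-100) - 2 = -202; -202 ≥ 0 — FAILS

Answer: Partially: holds for x = 100, fails for x = -100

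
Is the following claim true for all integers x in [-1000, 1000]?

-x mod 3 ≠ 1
The claim fails at x = -1:
x = -1: LHS = (-(-1)) mod 3 = 1 mod 3 = 1; 1 ≠ 1 — FAILS

Because a single integer refutes it, the statement is false.

Answer: False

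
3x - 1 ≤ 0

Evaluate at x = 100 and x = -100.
x = 100: LHS = 3·100 - 1 = 299; 299 ≤ 0 — FAILS
x = -100: LHS = 3·(-100) - 1 = -301; -301 ≤ 0 — holds

Answer: Partially: fails for x = 100, holds for x = -100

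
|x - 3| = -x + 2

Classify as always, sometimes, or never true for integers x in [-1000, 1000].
Over all integers in [-1000, 1000], LHS − RHS is always positive; it is smallest at x = 0, where it equals 1:
x = 0: LHS = |0 - 3| = |-3| = 3, RHS = -0 + 2 = 2; 3 = 2 — FAILS
At the ends of the range:
x = -1000: LHS = |(-1000) - 3| = |-1003| = 1003, RHS = -(-1000) + 2 = 1002; 1003 = 1002 — FAILS
x = 1000: LHS = |1000 - 3| = |997| = 997, RHS = -1000 + 2 = -998; 997 = -998 — FAILS
Hence LHS − RHS is never 0, i.e. the two sides are never equal, so the claimed relation (=) fails for every integer in [-1000, 1000].

No integer in the range satisfies it.

Answer: Never true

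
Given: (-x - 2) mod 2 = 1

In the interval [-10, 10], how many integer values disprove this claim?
Counterexamples in [-10, 10]: {-10, -8, -6, -4, -2, 0, 2, 4, 6, 8, 10}.

Counting them gives 11 values.

Answer: 11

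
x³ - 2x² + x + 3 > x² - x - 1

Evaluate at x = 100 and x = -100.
x = 100: LHS = 100³ - 2·100² + 100 + 3 = 980103, RHS = 100² - 100 - 1 = 9899; 980103 > 9899 — holds
x = -100: LHS = (-100)³ - 2·(-100)² + (-100) + 3 = -1020097, RHS = (-100)² - (-100) - 1 = 10099; -1020097 > 10099 — FAILS

Answer: Partially: holds for x = 100, fails for x = -100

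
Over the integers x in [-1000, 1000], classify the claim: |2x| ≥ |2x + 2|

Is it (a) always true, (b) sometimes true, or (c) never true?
Holds at x = -1: LHS = |2·(-1)| = |-2| = 2, RHS = |2·(-1) + 2| = |0| = 0; 2 ≥ 0 — holds
Fails at x = 0: LHS = |2·0| = |0| = 0, RHS = |2·0 + 2| = |2| = 2; 0 ≥ 2 — FAILS
It is satisfied by some integers in the range but not all.

Answer: Sometimes true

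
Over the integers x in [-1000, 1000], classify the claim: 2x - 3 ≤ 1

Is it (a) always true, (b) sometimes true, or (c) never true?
Holds at x = 0: LHS = 2·0 - 3 = -3; -3 ≤ 1 — holds
Fails at x = 3: LHS = 2·3 - 3 = 3; 3 ≤ 1 — FAILS
It is satisfied by some integers in the range but not all.

Answer: Sometimes true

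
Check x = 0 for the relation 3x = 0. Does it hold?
x = 0: LHS = 3·0 = 0; 0 = 0 — holds

The relation is satisfied at x = 0.

Answer: Yes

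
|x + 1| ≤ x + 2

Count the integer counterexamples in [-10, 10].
Counterexamples in [-10, 10]: {-10, -9, -8, -7, -6, -5, -4, -3, -2}.

Counting them gives 9 values.

Answer: 9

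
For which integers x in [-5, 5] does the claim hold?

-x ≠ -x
LHS − RHS = 0 at every integer in [-5, 5]; the two sides always agree. For instance:
x = -5: LHS = -(-5) = 5, RHS = -(-5) = 5; 5 ≠ 5 — FAILS
x = 0: LHS = -0 = 0, RHS = -0 = 0; 0 ≠ 0 — FAILS
x = 5: -5 ≠ -5 — FAILS
The sides are never unequal, so the claimed relation (≠) fails for every integer in [-5, 5].

Answer: None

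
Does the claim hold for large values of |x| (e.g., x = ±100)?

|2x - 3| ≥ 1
x = 100: LHS = |2·100 - 3| = |197| = 197; 197 ≥ 1 — holds
x = -100: LHS = |2·(-100) - 3| = |-203| = 203; 203 ≥ 1 — holds

Answer: Yes, holds for both x = 100 and x = -100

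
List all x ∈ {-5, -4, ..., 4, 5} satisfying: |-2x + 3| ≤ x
Holds for: {1, 2, 3}
Fails for: {-5, -4, -3, -2, -1, 0, 4, 5}

Answer: {1, 2, 3}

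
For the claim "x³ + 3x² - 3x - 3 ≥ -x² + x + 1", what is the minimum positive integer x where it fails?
Testing positive integers:
x = 1: LHS = 1³ + 3·1² - 3·1 - 3 = -2, RHS = -1² + 1 + 1 = 1; -2 ≥ 1 — FAILS  ← smallest positive counterexample

Answer: x = 1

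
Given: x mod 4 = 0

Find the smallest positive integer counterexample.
Testing positive integers:
x = 1: LHS = 1 mod 4 = 1; 1 = 0 — FAILS  ← smallest positive counterexample

Answer: x = 1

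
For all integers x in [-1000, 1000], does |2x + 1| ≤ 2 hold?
The claim fails at x = 1:
x = 1: LHS = |2·1 + 1| = |3| = 3; 3 ≤ 2 — FAILS

Because a single integer refutes it, the statement is false.

Answer: False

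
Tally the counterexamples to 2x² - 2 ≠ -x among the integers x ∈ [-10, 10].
Track d = LHS − RHS over the integers in [-10, 10]. Equality would need d = 0, but d changes sign only between consecutive integers, jumping over 0:
x = -2: LHS = 2·(-2)² - 2 = 6, RHS = -(-2) = 2; 6 ≠ 2 — holds  (d = 4)
x = -1: LHS = 2·(-1)² - 2 = 0, RHS = -(-1) = 1; 0 ≠ 1 — holds  (d = -1)
x = 0: LHS = 2·0² - 2 = -2, RHS = -0 = 0; -2 ≠ 0 — holds  (d = -2)
x = 1: LHS = 2·1² - 2 = 0; 0 ≠ -1 — holds  (d = 1)
Away from these crossings d keeps a constant sign, and checking every integer in [-10, 10] confirms d ≠ 0 throughout. Hence the two sides are never equal, so the relation holds for every integer in [-10, 10].

No counterexample appears in that range.

Answer: 0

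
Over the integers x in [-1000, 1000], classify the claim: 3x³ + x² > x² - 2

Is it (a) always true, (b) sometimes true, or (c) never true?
Holds at x = 0: LHS = 3·0³ + 0² = 0, RHS = 0² - 2 = -2; 0 > -2 — holds
Fails at x = -1: LHS = 3·(-1)³ + (-1)² = -2, RHS = (-1)² - 2 = -1; -2 > -1 — FAILS
It is satisfied by some integers in the range but not all.

Answer: Sometimes true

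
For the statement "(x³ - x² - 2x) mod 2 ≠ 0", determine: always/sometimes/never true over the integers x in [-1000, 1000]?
For a polynomial with integer coefficients, its value mod 2 depends only on x mod 2, so it suffices to check one representative of each residue class, x = 0, 1:
x = 0: LHS = (0³ - 0² - 2·0) mod 2 = 0 mod 2 = 0; 0 ≠ 0 — FAILS
x = 1: LHS = (1³ - 1² - 2·1) mod 2 = (-2) mod 2 = 0; 0 ≠ 0 — FAILS
The relation fails in every residue class, so the claimed relation (≠) fails for every integer in [-1000, 1000].

No integer in the range satisfies it.

Answer: Never true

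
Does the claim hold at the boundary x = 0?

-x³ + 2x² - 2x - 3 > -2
x = 0: LHS = -0³ + 2·0² - 2·0 - 3 = -3; -3 > -2 — FAILS

The relation fails at x = 0, so x = 0 is a counterexample.

Answer: No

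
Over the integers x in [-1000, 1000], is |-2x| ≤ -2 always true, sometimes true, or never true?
An absolute value is never negative, so the left side is ≥ 0 for every x, while the right side is -2. Tightest case in [-1000, 1000] is x = 0:
x = 0: LHS = |-2·0| = |0| = 0; 0 ≤ -2 — FAILS
Hence LHS − RHS is never zero or negative, i.e. LHS > RHS throughout, so the claimed relation (≤) fails for every integer in [-1000, 1000].

No integer in the range satisfies it.

Answer: Never true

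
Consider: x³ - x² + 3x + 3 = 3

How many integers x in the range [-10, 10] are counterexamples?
Counterexamples in [-10, 10]: {-10, -9, -8, -7, -6, -5, -4, -3, -2, -1, 1, 2, 3, 4, 5, 6, 7, 8, 9, 10}.

Counting them gives 20 values.

Answer: 20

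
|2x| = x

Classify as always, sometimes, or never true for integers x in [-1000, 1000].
Holds at x = 0: LHS = |2·0| = |0| = 0; 0 = 0 — holds
Fails at x = 1: LHS = |2·1| = |2| = 2; 2 = 1 — FAILS
It is satisfied by some integers in the range but not all.

Answer: Sometimes true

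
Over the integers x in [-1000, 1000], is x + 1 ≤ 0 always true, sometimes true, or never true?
Holds at x = -1: LHS = (-1) + 1 = 0; 0 ≤ 0 — holds
Fails at x = 0: LHS = 0 + 1 = 1; 1 ≤ 0 — FAILS
It is satisfied by some integers in the range but not all.

Answer: Sometimes true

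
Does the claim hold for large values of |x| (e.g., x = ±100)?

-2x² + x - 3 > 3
x = 100: LHS = -2·100² + 100 - 3 = -19903; -19903 > 3 — FAILS
x = -100: LHS = -2·(-100)² + (-100) - 3 = -20103; -20103 > 3 — FAILS

Answer: No, fails for both x = 100 and x = -100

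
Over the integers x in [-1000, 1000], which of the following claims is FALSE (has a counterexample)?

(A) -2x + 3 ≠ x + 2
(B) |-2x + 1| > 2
(A) Track d = LHS − RHS over the integers in [-1000, 1000]. Equality would need d = 0, but d changes sign only between consecutive integers, jumping over 0:
x = 0: LHS = -2·0 + 3 = 3, RHS = 0 + 2 = 2; 3 ≠ 2 — holds  (d = 1)
x = 1: LHS = -2·1 + 3 = 1, RHS = 1 + 2 = 3; 1 ≠ 3 — holds  (d = -2)
Away from these crossings d keeps a constant sign, and checking every integer in [-1000, 1000] confirms d ≠ 0 throughout. Hence the two sides are never equal, so the relation holds for every integer in [-1000, 1000].

(B) x = 0: LHS = |-2·0 + 1| = |1| = 1; 1 > 2 — FAILS

Only (B) has a counterexample.

Answer: B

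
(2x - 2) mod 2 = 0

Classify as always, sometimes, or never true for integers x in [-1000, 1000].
For a polynomial with integer coefficients, its value mod 2 depends only on x mod 2, so it suffices to check one representative of each residue class, x = 0, 1:
x = 0: LHS = (2·0 - 2) mod 2 = (-2) mod 2 = 0; 0 = 0 — holds
x = 1: LHS = (2·1 - 2) mod 2 = 0 mod 2 = 0; 0 = 0 — holds
The relation holds in every residue class, so the relation holds for every integer in [-1000, 1000].

No counterexample exists.

Answer: Always true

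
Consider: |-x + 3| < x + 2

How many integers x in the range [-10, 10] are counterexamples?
Counterexamples in [-10, 10]: {-10, -9, -8, -7, -6, -5, -4, -3, -2, -1, 0}.

Counting them gives 11 values.

Answer: 11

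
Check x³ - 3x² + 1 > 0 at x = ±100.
x = 100: LHS = 100³ - 3·100² + 1 = 970001; 970001 > 0 — holds
x = -100: LHS = (-100)³ - 3·(-100)² + 1 = -1029999; -1029999 > 0 — FAILS

Answer: Partially: holds for x = 100, fails for x = -100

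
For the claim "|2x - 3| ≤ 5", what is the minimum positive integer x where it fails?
Testing positive integers:
x = 1: LHS = |2·1 - 3| = |-1| = 1; 1 ≤ 5 — holds
x = 2: LHS = |2·2 - 3| = |1| = 1; 1 ≤ 5 — holds
x = 3: LHS = |2·3 - 3| = |3| = 3; 3 ≤ 5 — holds
x = 4: LHS = |2·4 - 3| = |5| = 5; 5 ≤ 5 — holds
x = 5: LHS = |2·5 - 3| = |7| = 7; 7 ≤ 5 — FAILS  ← smallest positive counterexample

Answer: x = 5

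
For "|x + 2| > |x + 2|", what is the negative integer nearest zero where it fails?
Testing negative integers from -1 downward:
x = -1: LHS = |(-1) + 2| = |1| = 1, RHS = |(-1) + 2| = |1| = 1; 1 > 1 — FAILS  ← closest negative counterexample to 0

Answer: x = -1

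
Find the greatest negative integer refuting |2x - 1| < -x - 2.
Testing negative integers from -1 downward:
x = -1: LHS = |2·(-1) - 1| = |-3| = 3, RHS = -(-1) - 2 = -1; 3 < -1 — FAILS  ← closest negative counterexample to 0

Answer: x = -1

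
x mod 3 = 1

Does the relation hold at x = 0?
x = 0: LHS = 0 mod 3 = 0; 0 = 1 — FAILS

The relation fails at x = 0, so x = 0 is a counterexample.

Answer: No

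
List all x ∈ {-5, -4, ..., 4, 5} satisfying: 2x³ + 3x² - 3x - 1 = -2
Track d = LHS − RHS over the integers in [-5, 5]. Equality would need d = 0, but d changes sign only between consecutive integers, jumping over 0:
x = -3: LHS = 2·(-3)³ + 3·(-3)² - 3·(-3) - 1 = -19; -19 = -2 — FAILS  (d = -17)
x = -2: LHS = 2·(-2)³ + 3·(-2)² - 3·(-2) - 1 = 1; 1 = -2 — FAILS  (d = 3)
Away from these crossings d keeps a constant sign, and checking every integer in [-5, 5] confirms d ≠ 0 throughout. Hence the two sides are never equal, so the claimed relation (=) fails for every integer in [-5, 5].

Answer: None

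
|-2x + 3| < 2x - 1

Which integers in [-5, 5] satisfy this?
Holds for: {2, 3, 4, 5}
Fails for: {-5, -4, -3, -2, -1, 0, 1}

Answer: {2, 3, 4, 5}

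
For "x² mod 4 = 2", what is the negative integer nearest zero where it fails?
Testing negative integers from -1 downward:
x = -1: LHS = ((-1)²) mod 4 = 1 mod 4 = 1; 1 = 2 — FAILS  ← closest negative counterexample to 0

Answer: x = -1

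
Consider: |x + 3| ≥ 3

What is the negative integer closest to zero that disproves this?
Testing negative integers from -1 downward:
x = -1: LHS = |(-1) + 3| = |2| = 2; 2 ≥ 3 — FAILS  ← closest negative counterexample to 0

Answer: x = -1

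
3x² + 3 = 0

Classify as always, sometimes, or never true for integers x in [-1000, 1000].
Over all integers in [-1000, 1000], LHS − RHS is always positive; it is smallest at x = 0, where it equals 3:
x = 0: LHS = 3·0² + 3 = 3; 3 = 0 — FAILS
At the ends of the range:
x = -1000: LHS = 3·(-1000)² + 3 = 3000003; 3000003 = 0 — FAILS
x = 1000: LHS = 3·1000² + 3 = 3000003; 3000003 = 0 — FAILS
Hence LHS − RHS is never 0, i.e. the two sides are never equal, so the claimed relation (=) fails for every integer in [-1000, 1000].

No integer in the range satisfies it.

Answer: Never true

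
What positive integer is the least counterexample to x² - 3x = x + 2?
Testing positive integers:
x = 1: LHS = 1² - 3·1 = -2, RHS = 1 + 2 = 3; -2 = 3 — FAILS  ← smallest positive counterexample

Answer: x = 1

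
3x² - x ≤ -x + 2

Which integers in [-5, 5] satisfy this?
Holds for: {0}
Fails for: {-5, -4, -3, -2, -1, 1, 2, 3, 4, 5}

Answer: {0}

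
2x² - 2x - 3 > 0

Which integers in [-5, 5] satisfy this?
Holds for: {-5, -4, -3, -2, -1, 2, 3, 4, 5}
Fails for: {0, 1}

Answer: {-5, -4, -3, -2, -1, 2, 3, 4, 5}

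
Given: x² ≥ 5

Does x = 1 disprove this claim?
Substitute x = 1 into the relation:
x = 1: LHS = 1² = 1; 1 ≥ 5 — FAILS

Since the claim fails at x = 1, this value is a counterexample.

Answer: Yes, x = 1 is a counterexample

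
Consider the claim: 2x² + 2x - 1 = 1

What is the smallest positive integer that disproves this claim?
Testing positive integers:
x = 1: LHS = 2·1² + 2·1 - 1 = 3; 3 = 1 — FAILS  ← smallest positive counterexample

Answer: x = 1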